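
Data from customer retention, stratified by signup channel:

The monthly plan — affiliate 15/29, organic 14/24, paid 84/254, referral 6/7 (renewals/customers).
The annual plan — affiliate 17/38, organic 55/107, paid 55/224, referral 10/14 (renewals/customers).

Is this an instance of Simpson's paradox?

Affiliate: the monthly plan 15/29 = 51.7%, the annual plan 17/38 = 44.7% → the monthly plan
Organic: the monthly plan 14/24 = 58.3%, the annual plan 55/107 = 51.4% → the monthly plan
Paid: the monthly plan 84/254 = 33.1%, the annual plan 55/224 = 24.6% → the monthly plan
Referral: the monthly plan 6/7 = 85.7%, the annual plan 10/14 = 71.4% → the monthly plan
Overall: the monthly plan 119/314 = 37.9%, the annual plan 137/383 = 35.8% → the monthly plan
The monthly plan wins overall and in every signup group — no reversal.

No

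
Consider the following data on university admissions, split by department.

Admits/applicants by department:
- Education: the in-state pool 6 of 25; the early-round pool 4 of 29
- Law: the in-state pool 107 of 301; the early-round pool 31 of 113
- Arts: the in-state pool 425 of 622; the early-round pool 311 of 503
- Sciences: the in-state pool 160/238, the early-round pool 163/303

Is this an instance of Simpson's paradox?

No

Education: the in-state pool 6/25 = 24.0%, the early-round pool 4/29 = 13.8% → the in-state pool
Law: the in-state pool 107/301 = 35.5%, the early-round pool 31/113 = 27.4% → the in-state pool
Arts: the in-state pool 425/622 = 68.3%, the early-round pool 311/503 = 61.8% → the in-state pool
Sciences: the in-state pool 160/238 = 67.2%, the early-round pool 163/303 = 53.8% → the in-state pool
Overall: the in-state pool 698/1186 = 58.9%, the early-round pool 509/948 = 53.7% → the in-state pool
The in-state pool wins overall and in every department group — no reversal.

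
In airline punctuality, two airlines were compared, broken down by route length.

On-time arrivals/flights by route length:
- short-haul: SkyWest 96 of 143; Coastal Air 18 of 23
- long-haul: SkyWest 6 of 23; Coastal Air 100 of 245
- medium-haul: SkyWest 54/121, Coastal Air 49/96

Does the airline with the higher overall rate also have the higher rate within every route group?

Short-haul: SkyWest 96/143 = 67.1%, Coastal Air 18/23 = 78.3% → Coastal Air
Long-haul: SkyWest 6/23 = 26.1%, Coastal Air 100/245 = 40.8% → Coastal Air
Medium-haul: SkyWest 54/121 = 44.6%, Coastal Air 49/96 = 51.0% → Coastal Air
Overall: SkyWest 156/287 = 54.4%, Coastal Air 167/364 = 45.9% → SkyWest
Coastal Air wins each route group but SkyWest wins overall — the comparison reverses. Coastal Air's flights skew toward long-haul, which has a lower base rate.

No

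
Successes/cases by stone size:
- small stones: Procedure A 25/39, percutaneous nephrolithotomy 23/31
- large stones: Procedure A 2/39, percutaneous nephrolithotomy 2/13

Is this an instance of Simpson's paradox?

Small stones: Procedure A 25/39 = 64.1%, percutaneous nephrolithotomy 23/31 = 74.2% → percutaneous nephrolithotomy
Large stones: Procedure A 2/39 = 5.1%, percutaneous nephrolithotomy 2/13 = 15.4% → percutaneous nephrolithotomy
Overall: Procedure A 27/78 = 34.6%, percutaneous nephrolithotomy 25/44 = 56.8% → percutaneous nephrolithotomy
Percutaneous nephrolithotomy wins overall and in every stone group — no reversal.

No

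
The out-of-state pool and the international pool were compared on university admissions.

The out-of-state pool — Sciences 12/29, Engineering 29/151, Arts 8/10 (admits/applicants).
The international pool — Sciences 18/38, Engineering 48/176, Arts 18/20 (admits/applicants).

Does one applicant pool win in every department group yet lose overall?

Sciences: the out-of-state pool 12/29 = 41.4%, the international pool 18/38 = 47.4% → the international pool
Engineering: the out-of-state pool 29/151 = 19.2%, the international pool 48/176 = 27.3% → the international pool
Arts: the out-of-state pool 8/10 = 80.0%, the international pool 18/20 = 90.0% → the international pool
Overall: the out-of-state pool 49/190 = 25.8%, the international pool 84/234 = 35.9% → the international pool
The international pool wins overall and in every department group — no reversal.

No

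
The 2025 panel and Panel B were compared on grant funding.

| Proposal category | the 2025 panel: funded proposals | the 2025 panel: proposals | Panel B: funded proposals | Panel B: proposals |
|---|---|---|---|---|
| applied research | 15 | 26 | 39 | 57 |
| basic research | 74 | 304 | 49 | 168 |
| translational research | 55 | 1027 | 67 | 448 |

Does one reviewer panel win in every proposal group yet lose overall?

Applied research: the 2025 panel 15/26 = 57.7%, Panel B 39/57 = 68.4% → Panel B
Basic research: the 2025 panel 74/304 = 24.3%, Panel B 49/168 = 29.2% → Panel B
Translational research: the 2025 panel 55/1027 = 5.4%, Panel B 67/448 = 15.0% → Panel B
Overall: the 2025 panel 144/1357 = 10.6%, Panel B 155/673 = 23.0% → Panel B
Panel B wins overall and in every proposal group — no reversal.

No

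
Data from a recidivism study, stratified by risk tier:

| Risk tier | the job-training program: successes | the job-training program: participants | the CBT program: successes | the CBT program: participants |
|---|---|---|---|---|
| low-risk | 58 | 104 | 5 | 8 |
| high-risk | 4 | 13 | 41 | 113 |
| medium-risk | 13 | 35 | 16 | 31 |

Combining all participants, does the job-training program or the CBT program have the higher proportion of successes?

Low-risk: the job-training program 58/104 = 55.8%, the CBT program 5/8 = 62.5% → the CBT program
High-risk: the job-training program 4/13 = 30.8%, the CBT program 41/113 = 36.3% → the CBT program
Medium-risk: the job-training program 13/35 = 37.1%, the CBT program 16/31 = 51.6% → the CBT program
Overall: the job-training program 75/152 = 49.3%, the CBT program 62/152 = 40.8% → the job-training program
(The CBT program wins every risk group but the job-training program wins overall — the CBT program's participants skew toward the low-rate high-risk group.)

the job-training program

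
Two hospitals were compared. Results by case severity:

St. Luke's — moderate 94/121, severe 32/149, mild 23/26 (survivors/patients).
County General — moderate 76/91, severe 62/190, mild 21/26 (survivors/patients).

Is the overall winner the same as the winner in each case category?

Moderate: St. Luke's 94/121 = 77.7%, County General 76/91 = 83.5% → County General
Severe: St. Luke's 32/149 = 21.5%, County General 62/190 = 32.6% → County General
Mild: St. Luke's 23/26 = 88.5%, County General 21/26 = 80.8% → St. Luke's
Overall: St. Luke's 149/296 = 50.3%, County General 159/307 = 51.8% → County General
Neither sweeps: St. Luke's wins 1 of 3 groups, County General wins 2. County General wins overall but not every group — no Simpson reversal.

No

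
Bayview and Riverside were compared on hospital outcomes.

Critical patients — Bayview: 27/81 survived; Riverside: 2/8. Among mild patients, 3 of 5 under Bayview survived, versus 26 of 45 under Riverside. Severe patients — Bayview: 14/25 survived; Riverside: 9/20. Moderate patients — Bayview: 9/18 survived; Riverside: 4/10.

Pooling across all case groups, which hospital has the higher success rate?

Critical: Bayview 27/81 = 33.3%, Riverside 2/8 = 25.0% → Bayview
Mild: Bayview 3/5 = 60.0%, Riverside 26/45 = 57.8% → Bayview
Severe: Bayview 14/25 = 56.0%, Riverside 9/20 = 45.0% → Bayview
Moderate: Bayview 9/18 = 50.0%, Riverside 4/10 = 40.0% → Bayview
Overall: Bayview 53/129 = 41.1%, Riverside 41/83 = 49.4% → Riverside
(Bayview wins every case group but Riverside wins overall — Bayview's patients skew toward the low-rate critical group.)

Riverside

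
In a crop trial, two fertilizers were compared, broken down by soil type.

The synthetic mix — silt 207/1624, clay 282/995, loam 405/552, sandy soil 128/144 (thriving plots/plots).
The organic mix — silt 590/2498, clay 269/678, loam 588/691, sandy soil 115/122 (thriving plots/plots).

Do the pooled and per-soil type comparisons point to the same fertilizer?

Silt: the synthetic mix 207/1624 = 12.7%, the organic mix 590/2498 = 23.6% → the organic mix
Clay: the synthetic mix 282/995 = 28.3%, the organic mix 269/678 = 39.7% → the organic mix
Loam: the synthetic mix 405/552 = 73.4%, the organic mix 588/691 = 85.1% → the organic mix
Sandy soil: the synthetic mix 128/144 = 88.9%, the organic mix 115/122 = 94.3% → the organic mix
Overall: the synthetic mix 1022/3315 = 30.8%, the organic mix 1562/3989 = 39.2% → the organic mix
The organic mix wins overall and in every soil group — no reversal.

Yes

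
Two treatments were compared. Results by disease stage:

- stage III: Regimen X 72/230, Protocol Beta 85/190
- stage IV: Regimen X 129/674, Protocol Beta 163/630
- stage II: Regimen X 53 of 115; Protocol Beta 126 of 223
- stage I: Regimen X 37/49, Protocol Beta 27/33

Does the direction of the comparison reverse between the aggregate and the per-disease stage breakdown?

Stage III: Regimen X 72/230 = 31.3%, Protocol Beta 85/190 = 44.7% → Protocol Beta
Stage IV: Regimen X 129/674 = 19.1%, Protocol Beta 163/630 = 25.9% → Protocol Beta
Stage II: Regimen X 53/115 = 46.1%, Protocol Beta 126/223 = 56.5% → Protocol Beta
Stage I: Regimen X 37/49 = 75.5%, Protocol Beta 27/33 = 81.8% → Protocol Beta
Overall: Regimen X 291/1068 = 27.2%, Protocol Beta 401/1076 = 37.3% → Protocol Beta
Protocol Beta wins overall and in every disease group — no reversal.

No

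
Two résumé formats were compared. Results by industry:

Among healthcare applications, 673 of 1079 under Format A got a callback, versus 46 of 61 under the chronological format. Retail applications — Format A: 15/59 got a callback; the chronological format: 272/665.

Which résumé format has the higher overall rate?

Healthcare: Format A 673/1079 = 62.4%, the chronological format 46/61 = 75.4% → the chronological format
Retail: Format A 15/59 = 25.4%, the chronological format 272/665 = 40.9% → the chronological format
Overall: Format A 688/1138 = 60.5%, the chronological format 318/726 = 43.8% → Format A
(The chronological format wins every industry group but Format A wins overall — the chronological format's applications skew toward the low-rate retail group.)

Format A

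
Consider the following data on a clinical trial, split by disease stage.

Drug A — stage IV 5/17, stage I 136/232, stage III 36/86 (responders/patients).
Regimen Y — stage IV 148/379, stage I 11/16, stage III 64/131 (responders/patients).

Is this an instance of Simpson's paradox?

Yes

Stage IV: Drug A 5/17 = 29.4%, Regimen Y 148/379 = 39.1% → Regimen Y
Stage I: Drug A 136/232 = 58.6%, Regimen Y 11/16 = 68.8% → Regimen Y
Stage III: Drug A 36/86 = 41.9%, Regimen Y 64/131 = 48.9% → Regimen Y
Overall: Drug A 177/335 = 52.8%, Regimen Y 223/526 = 42.4% → Drug A
Regimen Y wins each disease group but Drug A wins overall — the comparison reverses. Regimen Y's patients skew toward stage IV, which has a lower base rate.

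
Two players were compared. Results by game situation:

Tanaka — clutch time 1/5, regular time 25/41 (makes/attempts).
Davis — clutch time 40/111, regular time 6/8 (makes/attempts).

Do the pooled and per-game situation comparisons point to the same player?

Clutch time: Tanaka 1/5 = 20.0%, Davis 40/111 = 36.0% → Davis
Regular time: Tanaka 25/41 = 61.0%, Davis 6/8 = 75.0% → Davis
Overall: Tanaka 26/46 = 56.5%, Davis 46/119 = 38.7% → Tanaka
Davis wins each game group but Tanaka wins overall — the comparison reverses. Davis's attempts skew toward clutch time, which has a lower base rate.

No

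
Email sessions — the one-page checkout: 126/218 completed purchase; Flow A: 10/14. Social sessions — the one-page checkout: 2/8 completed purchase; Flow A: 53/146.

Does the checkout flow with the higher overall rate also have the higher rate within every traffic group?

No

Email: the one-page checkout 126/218 = 57.8%, Flow A 10/14 = 71.4% → Flow A
Social: the one-page checkout 2/8 = 25.0%, Flow A 53/146 = 36.3% → Flow A
Overall: the one-page checkout 128/226 = 56.6%, Flow A 63/160 = 39.4% → the one-page checkout
Flow A wins each traffic group but the one-page checkout wins overall — the comparison reverses. Flow A's sessions skew toward social, which has a lower base rate.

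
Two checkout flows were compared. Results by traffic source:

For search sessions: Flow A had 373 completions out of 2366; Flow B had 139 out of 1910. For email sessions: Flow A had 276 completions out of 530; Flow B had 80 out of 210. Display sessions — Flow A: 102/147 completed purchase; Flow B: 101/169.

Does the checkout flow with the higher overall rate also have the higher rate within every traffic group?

Search: Flow A 373/2366 = 15.8%, Flow B 139/1910 = 7.3% → Flow A
Email: Flow A 276/530 = 52.1%, Flow B 80/210 = 38.1% → Flow A
Display: Flow A 102/147 = 69.4%, Flow B 101/169 = 59.8% → Flow A
Overall: Flow A 751/3043 = 24.7%, Flow B 320/2289 = 14.0% → Flow A
Flow A wins overall and in every traffic group — no reversal.

Yes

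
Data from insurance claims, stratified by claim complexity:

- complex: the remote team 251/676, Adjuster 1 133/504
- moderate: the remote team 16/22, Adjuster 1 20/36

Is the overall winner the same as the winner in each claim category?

Complex: the remote team 251/676 = 37.1%, Adjuster 1 133/504 = 26.4% → the remote team
Moderate: the remote team 16/22 = 72.7%, Adjuster 1 20/36 = 55.6% → the remote team
Overall: the remote team 267/698 = 38.3%, Adjuster 1 153/540 = 28.3% → the remote team
The remote team wins overall and in every claim group — no reversal.

Yes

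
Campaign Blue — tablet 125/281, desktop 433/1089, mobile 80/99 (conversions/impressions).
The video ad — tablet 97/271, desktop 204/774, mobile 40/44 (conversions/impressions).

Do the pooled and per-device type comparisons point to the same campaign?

Tablet: Campaign Blue 125/281 = 44.5%, the video ad 97/271 = 35.8% → Campaign Blue
Desktop: Campaign Blue 433/1089 = 39.8%, the video ad 204/774 = 26.4% → Campaign Blue
Mobile: Campaign Blue 80/99 = 80.8%, the video ad 40/44 = 90.9% → the video ad
Overall: Campaign Blue 638/1469 = 43.4%, the video ad 341/1089 = 31.3% → Campaign Blue
Neither sweeps: Campaign Blue wins 2 of 3 groups, the video ad wins 1. Campaign Blue wins overall but not every group — no Simpson reversal.

No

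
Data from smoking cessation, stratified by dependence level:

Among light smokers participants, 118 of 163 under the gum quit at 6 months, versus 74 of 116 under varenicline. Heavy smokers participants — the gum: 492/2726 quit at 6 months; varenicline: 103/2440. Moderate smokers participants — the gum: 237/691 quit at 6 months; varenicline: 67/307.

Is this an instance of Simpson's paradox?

No

Light smokers: the gum 118/163 = 72.4%, varenicline 74/116 = 63.8% → the gum
Heavy smokers: the gum 492/2726 = 18.0%, varenicline 103/2440 = 4.2% → the gum
Moderate smokers: the gum 237/691 = 34.3%, varenicline 67/307 = 21.8% → the gum
Overall: the gum 847/3580 = 23.7%, varenicline 244/2863 = 8.5% → the gum
The gum wins overall and in every dependence group — no reversal.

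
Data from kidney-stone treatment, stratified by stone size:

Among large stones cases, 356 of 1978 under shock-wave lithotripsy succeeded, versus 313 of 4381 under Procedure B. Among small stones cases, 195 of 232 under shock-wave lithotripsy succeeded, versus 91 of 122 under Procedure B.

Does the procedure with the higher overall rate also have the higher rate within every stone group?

Yes

Large stones: shock-wave lithotripsy 356/1978 = 18.0%, Procedure B 313/4381 = 7.1% → shock-wave lithotripsy
Small stones: shock-wave lithotripsy 195/232 = 84.1%, Procedure B 91/122 = 74.6% → shock-wave lithotripsy
Overall: shock-wave lithotripsy 551/2210 = 24.9%, Procedure B 404/4503 = 9.0% → shock-wave lithotripsy
Shock-wave lithotripsy wins overall and in every stone group — no reversal.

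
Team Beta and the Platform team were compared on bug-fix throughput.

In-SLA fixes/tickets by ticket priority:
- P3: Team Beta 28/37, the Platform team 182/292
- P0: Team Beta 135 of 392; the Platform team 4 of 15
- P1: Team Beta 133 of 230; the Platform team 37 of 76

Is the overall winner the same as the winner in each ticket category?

P3: Team Beta 28/37 = 75.7%, the Platform team 182/292 = 62.3% → Team Beta
P0: Team Beta 135/392 = 34.4%, the Platform team 4/15 = 26.7% → Team Beta
P1: Team Beta 133/230 = 57.8%, the Platform team 37/76 = 48.7% → Team Beta
Overall: Team Beta 296/659 = 44.9%, the Platform team 223/383 = 58.2% → the Platform team
Team Beta wins each ticket group but the Platform team wins overall — the comparison reverses. Team Beta's tickets skew toward P0, which has a lower base rate.

No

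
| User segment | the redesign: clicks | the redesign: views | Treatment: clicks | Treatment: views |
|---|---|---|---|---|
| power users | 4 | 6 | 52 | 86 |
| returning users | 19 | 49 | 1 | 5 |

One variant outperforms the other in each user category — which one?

Power users: the redesign 4/6 = 66.7%, Treatment 52/86 = 60.5% → the redesign
Returning users: the redesign 19/49 = 38.8%, Treatment 1/5 = 20.0% → the redesign
The redesign has the higher rate in both groups.

the redesign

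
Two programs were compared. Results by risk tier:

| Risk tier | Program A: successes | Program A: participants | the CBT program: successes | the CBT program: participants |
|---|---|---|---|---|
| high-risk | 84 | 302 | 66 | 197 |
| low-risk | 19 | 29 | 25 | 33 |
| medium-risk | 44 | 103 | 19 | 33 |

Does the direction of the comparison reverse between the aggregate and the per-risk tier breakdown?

High-risk: Program A 84/302 = 27.8%, the CBT program 66/197 = 33.5% → the CBT program
Low-risk: Program A 19/29 = 65.5%, the CBT program 25/33 = 75.8% → the CBT program
Medium-risk: Program A 44/103 = 42.7%, the CBT program 19/33 = 57.6% → the CBT program
Overall: Program A 147/434 = 33.9%, the CBT program 110/263 = 41.8% → the CBT program
The CBT program wins overall and in every risk group — no reversal.

No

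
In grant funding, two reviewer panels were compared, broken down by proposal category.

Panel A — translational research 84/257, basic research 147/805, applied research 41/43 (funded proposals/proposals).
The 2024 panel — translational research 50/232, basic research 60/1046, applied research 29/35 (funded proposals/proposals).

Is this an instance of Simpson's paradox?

Translational research: Panel A 84/257 = 32.7%, the 2024 panel 50/232 = 21.6% → Panel A
Basic research: Panel A 147/805 = 18.3%, the 2024 panel 60/1046 = 5.7% → Panel A
Applied research: Panel A 41/43 = 95.3%, the 2024 panel 29/35 = 82.9% → Panel A
Overall: Panel A 272/1105 = 24.6%, the 2024 panel 139/1313 = 10.6% → Panel A
Panel A wins overall and in every proposal group — no reversal.

No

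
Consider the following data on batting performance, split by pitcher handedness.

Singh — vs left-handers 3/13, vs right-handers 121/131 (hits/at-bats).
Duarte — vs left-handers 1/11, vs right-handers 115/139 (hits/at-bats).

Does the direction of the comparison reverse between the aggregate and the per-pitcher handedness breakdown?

Vs left-handers: Singh 3/13 = 23.1%, Duarte 1/11 = 9.1% → Singh
Vs right-handers: Singh 121/131 = 92.4%, Duarte 115/139 = 82.7% → Singh
Overall: Singh 124/144 = 86.1%, Duarte 116/150 = 77.3% → Singh
Singh wins overall and in every pitcher group — no reversal.

No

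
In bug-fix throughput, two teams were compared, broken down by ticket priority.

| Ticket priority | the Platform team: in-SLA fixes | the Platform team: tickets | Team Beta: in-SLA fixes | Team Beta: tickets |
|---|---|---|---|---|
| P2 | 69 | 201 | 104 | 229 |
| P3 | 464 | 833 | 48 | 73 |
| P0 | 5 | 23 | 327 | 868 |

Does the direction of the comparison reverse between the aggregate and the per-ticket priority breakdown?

P2: the Platform team 69/201 = 34.3%, Team Beta 104/229 = 45.4% → Team Beta
P3: the Platform team 464/833 = 55.7%, Team Beta 48/73 = 65.8% → Team Beta
P0: the Platform team 5/23 = 21.7%, Team Beta 327/868 = 37.7% → Team Beta
Overall: the Platform team 538/1057 = 50.9%, Team Beta 479/1170 = 40.9% → the Platform team
Team Beta wins each ticket group but the Platform team wins overall — the comparison reverses. Team Beta's tickets skew toward P0, which has a lower base rate.

Yes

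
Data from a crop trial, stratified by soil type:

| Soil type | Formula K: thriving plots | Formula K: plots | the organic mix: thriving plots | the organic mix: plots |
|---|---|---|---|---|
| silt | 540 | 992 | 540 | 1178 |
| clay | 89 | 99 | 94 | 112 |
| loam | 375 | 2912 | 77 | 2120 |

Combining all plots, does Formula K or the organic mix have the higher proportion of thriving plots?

Silt: Formula K 540/992 = 54.4%, the organic mix 540/1178 = 45.8% → Formula K
Clay: Formula K 89/99 = 89.9%, the organic mix 94/112 = 83.9% → Formula K
Loam: Formula K 375/2912 = 12.9%, the organic mix 77/2120 = 3.6% → Formula K
Overall: Formula K 1004/4003 = 25.1%, the organic mix 711/3410 = 20.9% → Formula K

Formula K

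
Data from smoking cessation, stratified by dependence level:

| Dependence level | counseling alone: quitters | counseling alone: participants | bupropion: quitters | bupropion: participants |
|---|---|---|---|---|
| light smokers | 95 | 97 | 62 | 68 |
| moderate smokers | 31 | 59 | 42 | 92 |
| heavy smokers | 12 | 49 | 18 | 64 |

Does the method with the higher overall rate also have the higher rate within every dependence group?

Light smokers: counseling alone 95/97 = 97.9%, bupropion 62/68 = 91.2% → counseling alone
Moderate smokers: counseling alone 31/59 = 52.5%, bupropion 42/92 = 45.7% → counseling alone
Heavy smokers: counseling alone 12/49 = 24.5%, bupropion 18/64 = 28.1% → bupropion
Overall: counseling alone 138/205 = 67.3%, bupropion 122/224 = 54.5% → counseling alone
Neither sweeps: counseling alone wins 2 of 3 groups, bupropion wins 1. Counseling alone wins overall but not every group — no Simpson reversal.

No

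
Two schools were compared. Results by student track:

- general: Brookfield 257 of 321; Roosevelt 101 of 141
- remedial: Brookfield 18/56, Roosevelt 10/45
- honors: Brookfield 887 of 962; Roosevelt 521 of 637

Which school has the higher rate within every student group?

General: Brookfield 257/321 = 80.1%, Roosevelt 101/141 = 71.6% → Brookfield
Remedial: Brookfield 18/56 = 32.1%, Roosevelt 10/45 = 22.2% → Brookfield
Honors: Brookfield 887/962 = 92.2%, Roosevelt 521/637 = 81.8% → Brookfield
Brookfield has the higher rate in all 3 groups.

Brookfield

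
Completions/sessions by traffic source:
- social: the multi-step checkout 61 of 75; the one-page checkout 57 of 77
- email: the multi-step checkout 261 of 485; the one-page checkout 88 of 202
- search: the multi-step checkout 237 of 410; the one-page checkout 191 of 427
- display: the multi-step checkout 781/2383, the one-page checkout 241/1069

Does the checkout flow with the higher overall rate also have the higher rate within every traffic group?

Social: the multi-step checkout 61/75 = 81.3%, the one-page checkout 57/77 = 74.0% → the multi-step checkout
Email: the multi-step checkout 261/485 = 53.8%, the one-page checkout 88/202 = 43.6% → the multi-step checkout
Search: the multi-step checkout 237/410 = 57.8%, the one-page checkout 191/427 = 44.7% → the multi-step checkout
Display: the multi-step checkout 781/2383 = 32.8%, the one-page checkout 241/1069 = 22.5% → the multi-step checkout
Overall: the multi-step checkout 1340/3353 = 40.0%, the one-page checkout 577/1775 = 32.5% → the multi-step checkout
The multi-step checkout wins overall and in every traffic group — no reversal.

Yes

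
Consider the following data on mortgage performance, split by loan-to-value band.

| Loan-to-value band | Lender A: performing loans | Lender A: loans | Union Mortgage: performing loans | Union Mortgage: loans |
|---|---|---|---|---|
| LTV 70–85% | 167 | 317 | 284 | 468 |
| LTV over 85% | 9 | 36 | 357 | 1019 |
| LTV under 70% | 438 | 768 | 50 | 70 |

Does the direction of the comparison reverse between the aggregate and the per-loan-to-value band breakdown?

LTV 70–85%: Lender A 167/317 = 52.7%, Union Mortgage 284/468 = 60.7% → Union Mortgage
LTV over 85%: Lender A 9/36 = 25.0%, Union Mortgage 357/1019 = 35.0% → Union Mortgage
LTV under 70%: Lender A 438/768 = 57.0%, Union Mortgage 50/70 = 71.4% → Union Mortgage
Overall: Lender A 614/1121 = 54.8%, Union Mortgage 691/1557 = 44.4% → Lender A
Union Mortgage wins each loan-to-value group but Lender A wins overall — the comparison reverses. Union Mortgage's loans skew toward LTV over 85%, which has a lower base rate.

Yes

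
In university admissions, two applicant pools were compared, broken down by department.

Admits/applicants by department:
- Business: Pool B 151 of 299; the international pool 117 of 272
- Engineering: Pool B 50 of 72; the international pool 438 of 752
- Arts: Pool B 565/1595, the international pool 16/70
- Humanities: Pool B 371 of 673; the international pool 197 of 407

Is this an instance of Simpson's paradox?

Yes

Business: Pool B 151/299 = 50.5%, the international pool 117/272 = 43.0% → Pool B
Engineering: Pool B 50/72 = 69.4%, the international pool 438/752 = 58.2% → Pool B
Arts: Pool B 565/1595 = 35.4%, the international pool 16/70 = 22.9% → Pool B
Humanities: Pool B 371/673 = 55.1%, the international pool 197/407 = 48.4% → Pool B
Overall: Pool B 1137/2639 = 43.1%, the international pool 768/1501 = 51.2% → the international pool
Pool B wins each department group but the international pool wins overall — the comparison reverses. Pool B's applicants skew toward Arts, which has a lower base rate.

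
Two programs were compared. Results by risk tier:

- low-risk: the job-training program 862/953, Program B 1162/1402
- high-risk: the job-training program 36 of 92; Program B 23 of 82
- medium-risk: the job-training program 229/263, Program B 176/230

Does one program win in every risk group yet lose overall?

Low-risk: the job-training program 862/953 = 90.5%, Program B 1162/1402 = 82.9% → the job-training program
High-risk: the job-training program 36/92 = 39.1%, Program B 23/82 = 28.0% → the job-training program
Medium-risk: the job-training program 229/263 = 87.1%, Program B 176/230 = 76.5% → the job-training program
Overall: the job-training program 1127/1308 = 86.2%, Program B 1361/1714 = 79.4% → the job-training program
The job-training program wins overall and in every risk group — no reversal.

No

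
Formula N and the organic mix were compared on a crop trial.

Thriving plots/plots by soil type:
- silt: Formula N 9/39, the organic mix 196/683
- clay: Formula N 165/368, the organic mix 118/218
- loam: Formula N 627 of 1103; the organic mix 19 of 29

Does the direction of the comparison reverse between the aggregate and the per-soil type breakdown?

Silt: Formula N 9/39 = 23.1%, the organic mix 196/683 = 28.7% → the organic mix
Clay: Formula N 165/368 = 44.8%, the organic mix 118/218 = 54.1% → the organic mix
Loam: Formula N 627/1103 = 56.8%, the organic mix 19/29 = 65.5% → the organic mix
Overall: Formula N 801/1510 = 53.0%, the organic mix 333/930 = 35.8% → Formula N
The organic mix wins each soil group but Formula N wins overall — the comparison reverses. The organic mix's plots skew toward silt, which has a lower base rate.

Yes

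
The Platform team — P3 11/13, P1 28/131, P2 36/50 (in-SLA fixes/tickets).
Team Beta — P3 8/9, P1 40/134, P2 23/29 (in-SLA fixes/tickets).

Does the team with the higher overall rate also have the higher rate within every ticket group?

P3: the Platform team 11/13 = 84.6%, Team Beta 8/9 = 88.9% → Team Beta
P1: the Platform team 28/131 = 21.4%, Team Beta 40/134 = 29.9% → Team Beta
P2: the Platform team 36/50 = 72.0%, Team Beta 23/29 = 79.3% → Team Beta
Overall: the Platform team 75/194 = 38.7%, Team Beta 71/172 = 41.3% → Team Beta
Team Beta wins overall and in every ticket group — no reversal.

Yes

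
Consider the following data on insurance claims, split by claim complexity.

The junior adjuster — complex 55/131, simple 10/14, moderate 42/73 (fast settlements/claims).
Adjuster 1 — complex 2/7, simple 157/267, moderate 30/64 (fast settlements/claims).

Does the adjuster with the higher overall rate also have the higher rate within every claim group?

Complex: the junior adjuster 55/131 = 42.0%, Adjuster 1 2/7 = 28.6% → the junior adjuster
Simple: the junior adjuster 10/14 = 71.4%, Adjuster 1 157/267 = 58.8% → the junior adjuster
Moderate: the junior adjuster 42/73 = 57.5%, Adjuster 1 30/64 = 46.9% → the junior adjuster
Overall: the junior adjuster 107/218 = 49.1%, Adjuster 1 189/338 = 55.9% → Adjuster 1
The junior adjuster wins each claim group but Adjuster 1 wins overall — the comparison reverses. The junior adjuster's claims skew toward complex, which has a lower base rate.

No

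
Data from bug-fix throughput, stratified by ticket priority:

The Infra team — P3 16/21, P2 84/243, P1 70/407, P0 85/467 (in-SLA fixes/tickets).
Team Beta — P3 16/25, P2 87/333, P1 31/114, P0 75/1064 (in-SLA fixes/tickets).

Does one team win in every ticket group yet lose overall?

No

P3: the Infra team 16/21 = 76.2%, Team Beta 16/25 = 64.0% → the Infra team
P2: the Infra team 84/243 = 34.6%, Team Beta 87/333 = 26.1% → the Infra team
P1: the Infra team 70/407 = 17.2%, Team Beta 31/114 = 27.2% → Team Beta
P0: the Infra team 85/467 = 18.2%, Team Beta 75/1064 = 7.0% → the Infra team
Overall: the Infra team 255/1138 = 22.4%, Team Beta 209/1536 = 13.6% → the Infra team
Neither sweeps: the Infra team wins 3 of 4 groups, Team Beta wins 1. The Infra team wins overall but not every group — no Simpson reversal.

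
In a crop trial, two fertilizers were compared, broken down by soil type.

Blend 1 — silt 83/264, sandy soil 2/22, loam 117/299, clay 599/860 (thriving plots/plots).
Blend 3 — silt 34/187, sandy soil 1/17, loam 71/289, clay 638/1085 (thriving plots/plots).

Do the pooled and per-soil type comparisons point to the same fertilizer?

Silt: Blend 1 83/264 = 31.4%, Blend 3 34/187 = 18.2% → Blend 1
Sandy soil: Blend 1 2/22 = 9.1%, Blend 3 1/17 = 5.9% → Blend 1
Loam: Blend 1 117/299 = 39.1%, Blend 3 71/289 = 24.6% → Blend 1
Clay: Blend 1 599/860 = 69.7%, Blend 3 638/1085 = 58.8% → Blend 1
Overall: Blend 1 801/1445 = 55.4%, Blend 3 744/1578 = 47.1% → Blend 1
Blend 1 wins overall and in every soil group — no reversal.

Yes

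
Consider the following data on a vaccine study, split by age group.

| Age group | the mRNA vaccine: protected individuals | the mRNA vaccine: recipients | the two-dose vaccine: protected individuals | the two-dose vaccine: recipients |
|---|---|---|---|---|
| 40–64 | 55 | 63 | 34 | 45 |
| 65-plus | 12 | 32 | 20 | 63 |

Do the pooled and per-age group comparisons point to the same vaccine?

Yes

40–64: the mRNA vaccine 55/63 = 87.3%, the two-dose vaccine 34/45 = 75.6% → the mRNA vaccine
65-plus: the mRNA vaccine 12/32 = 37.5%, the two-dose vaccine 20/63 = 31.7% → the mRNA vaccine
Overall: the mRNA vaccine 67/95 = 70.5%, the two-dose vaccine 54/108 = 50.0% → the mRNA vaccine
The mRNA vaccine wins overall and in every age group — no reversal.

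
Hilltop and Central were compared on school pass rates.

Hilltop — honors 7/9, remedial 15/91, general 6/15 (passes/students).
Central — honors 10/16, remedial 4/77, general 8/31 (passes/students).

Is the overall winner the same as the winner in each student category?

Yes

Honors: Hilltop 7/9 = 77.8%, Central 10/16 = 62.5% → Hilltop
Remedial: Hilltop 15/91 = 16.5%, Central 4/77 = 5.2% → Hilltop
General: Hilltop 6/15 = 40.0%, Central 8/31 = 25.8% → Hilltop
Overall: Hilltop 28/115 = 24.3%, Central 22/124 = 17.7% → Hilltop
Hilltop wins overall and in every student group — no reversal.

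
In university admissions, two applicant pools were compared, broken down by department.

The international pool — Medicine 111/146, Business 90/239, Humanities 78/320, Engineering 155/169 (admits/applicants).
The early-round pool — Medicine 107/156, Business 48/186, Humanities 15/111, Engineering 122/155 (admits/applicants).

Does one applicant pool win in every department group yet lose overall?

No

Medicine: the international pool 111/146 = 76.0%, the early-round pool 107/156 = 68.6% → the international pool
Business: the international pool 90/239 = 37.7%, the early-round pool 48/186 = 25.8% → the international pool
Humanities: the international pool 78/320 = 24.4%, the early-round pool 15/111 = 13.5% → the international pool
Engineering: the international pool 155/169 = 91.7%, the early-round pool 122/155 = 78.7% → the international pool
Overall: the international pool 434/874 = 49.7%, the early-round pool 292/608 = 48.0% → the international pool
The international pool wins overall and in every department group — no reversal.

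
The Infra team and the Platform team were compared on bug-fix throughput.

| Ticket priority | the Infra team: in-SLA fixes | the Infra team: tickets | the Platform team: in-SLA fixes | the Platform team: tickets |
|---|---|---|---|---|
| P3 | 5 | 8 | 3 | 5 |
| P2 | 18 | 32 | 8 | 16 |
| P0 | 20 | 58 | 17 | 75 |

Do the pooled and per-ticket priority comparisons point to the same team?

P3: the Infra team 5/8 = 62.5%, the Platform team 3/5 = 60.0% → the Infra team
P2: the Infra team 18/32 = 56.2%, the Platform team 8/16 = 50.0% → the Infra team
P0: the Infra team 20/58 = 34.5%, the Platform team 17/75 = 22.7% → the Infra team
Overall: the Infra team 43/98 = 43.9%, the Platform team 28/96 = 29.2% → the Infra team
The Infra team wins overall and in every ticket group — no reversal.

Yes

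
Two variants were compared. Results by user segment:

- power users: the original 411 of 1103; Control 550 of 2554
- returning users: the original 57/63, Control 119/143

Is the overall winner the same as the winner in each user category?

Yes

Power users: the original 411/1103 = 37.3%, Control 550/2554 = 21.5% → the original
Returning users: the original 57/63 = 90.5%, Control 119/143 = 83.2% → the original
Overall: the original 468/1166 = 40.1%, Control 669/2697 = 24.8% → the original
The original wins overall and in every user group — no reversal.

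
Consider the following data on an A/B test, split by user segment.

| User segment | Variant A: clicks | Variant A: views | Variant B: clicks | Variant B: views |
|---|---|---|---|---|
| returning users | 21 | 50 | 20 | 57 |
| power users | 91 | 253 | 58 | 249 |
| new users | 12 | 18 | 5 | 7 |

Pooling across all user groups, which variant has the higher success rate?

Variant A

Returning users: Variant A 21/50 = 42.0%, Variant B 20/57 = 35.1% → Variant A
Power users: Variant A 91/253 = 36.0%, Variant B 58/249 = 23.3% → Variant A
New users: Variant A 12/18 = 66.7%, Variant B 5/7 = 71.4% → Variant B
Overall: Variant A 124/321 = 38.6%, Variant B 83/313 = 26.5% → Variant A
(Neither sweeps every user group, but Variant A has the higher pooled rate.)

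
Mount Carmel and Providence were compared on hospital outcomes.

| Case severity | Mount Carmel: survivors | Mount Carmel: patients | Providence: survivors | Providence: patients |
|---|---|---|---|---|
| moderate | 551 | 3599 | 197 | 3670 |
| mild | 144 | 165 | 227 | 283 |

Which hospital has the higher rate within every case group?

Moderate: Mount Carmel 551/3599 = 15.3%, Providence 197/3670 = 5.4% → Mount Carmel
Mild: Mount Carmel 144/165 = 87.3%, Providence 227/283 = 80.2% → Mount Carmel
Mount Carmel has the higher rate in both groups.

Mount Carmel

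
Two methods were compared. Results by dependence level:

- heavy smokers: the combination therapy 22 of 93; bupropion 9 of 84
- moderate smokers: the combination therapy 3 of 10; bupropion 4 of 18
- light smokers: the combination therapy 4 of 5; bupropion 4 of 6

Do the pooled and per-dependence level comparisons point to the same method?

Heavy smokers: the combination therapy 22/93 = 23.7%, bupropion 9/84 = 10.7% → the combination therapy
Moderate smokers: the combination therapy 3/10 = 30.0%, bupropion 4/18 = 22.2% → the combination therapy
Light smokers: the combination therapy 4/5 = 80.0%, bupropion 4/6 = 66.7% → the combination therapy
Overall: the combination therapy 29/108 = 26.9%, bupropion 17/108 = 15.7% → the combination therapy
The combination therapy wins overall and in every dependence group — no reversal.

Yes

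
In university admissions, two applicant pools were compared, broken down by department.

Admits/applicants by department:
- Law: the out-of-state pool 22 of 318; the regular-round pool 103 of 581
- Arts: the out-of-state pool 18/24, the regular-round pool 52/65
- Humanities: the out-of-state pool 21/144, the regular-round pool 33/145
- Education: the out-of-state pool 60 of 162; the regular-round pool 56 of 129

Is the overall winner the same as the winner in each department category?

Law: the out-of-state pool 22/318 = 6.9%, the regular-round pool 103/581 = 17.7% → the regular-round pool
Arts: the out-of-state pool 18/24 = 75.0%, the regular-round pool 52/65 = 80.0% → the regular-round pool
Humanities: the out-of-state pool 21/144 = 14.6%, the regular-round pool 33/145 = 22.8% → the regular-round pool
Education: the out-of-state pool 60/162 = 37.0%, the regular-round pool 56/129 = 43.4% → the regular-round pool
Overall: the out-of-state pool 121/648 = 18.7%, the regular-round pool 244/920 = 26.5% → the regular-round pool
The regular-round pool wins overall and in every department group — no reversal.

Yes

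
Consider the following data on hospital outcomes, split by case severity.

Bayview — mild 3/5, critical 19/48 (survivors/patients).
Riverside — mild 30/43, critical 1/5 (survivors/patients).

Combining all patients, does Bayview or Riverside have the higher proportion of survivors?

Mild: Bayview 3/5 = 60.0%, Riverside 30/43 = 69.8% → Riverside
Critical: Bayview 19/48 = 39.6%, Riverside 1/5 = 20.0% → Bayview
Overall: Bayview 22/53 = 41.5%, Riverside 31/48 = 64.6% → Riverside
(Neither sweeps every case group, but Riverside has the higher pooled rate.)

Riverside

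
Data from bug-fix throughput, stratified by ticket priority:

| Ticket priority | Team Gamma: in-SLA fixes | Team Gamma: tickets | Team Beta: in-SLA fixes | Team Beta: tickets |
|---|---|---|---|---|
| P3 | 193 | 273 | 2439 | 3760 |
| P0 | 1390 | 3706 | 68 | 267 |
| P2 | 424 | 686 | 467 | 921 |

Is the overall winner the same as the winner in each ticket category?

No

P3: Team Gamma 193/273 = 70.7%, Team Beta 2439/3760 = 64.9% → Team Gamma
P0: Team Gamma 1390/3706 = 37.5%, Team Beta 68/267 = 25.5% → Team Gamma
P2: Team Gamma 424/686 = 61.8%, Team Beta 467/921 = 50.7% → Team Gamma
Overall: Team Gamma 2007/4665 = 43.0%, Team Beta 2974/4948 = 60.1% → Team Beta
Team Gamma wins each ticket group but Team Beta wins overall — the comparison reverses. Team Gamma's tickets skew toward P0, which has a lower base rate.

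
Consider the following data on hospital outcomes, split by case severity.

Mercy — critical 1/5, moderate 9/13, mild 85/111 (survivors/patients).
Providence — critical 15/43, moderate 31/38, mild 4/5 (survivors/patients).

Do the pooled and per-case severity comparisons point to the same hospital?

Critical: Mercy 1/5 = 20.0%, Providence 15/43 = 34.9% → Providence
Moderate: Mercy 9/13 = 69.2%, Providence 31/38 = 81.6% → Providence
Mild: Mercy 85/111 = 76.6%, Providence 4/5 = 80.0% → Providence
Overall: Mercy 95/129 = 73.6%, Providence 50/86 = 58.1% → Mercy
Providence wins each case group but Mercy wins overall — the comparison reverses. Providence's patients skew toward critical, which has a lower base rate.

No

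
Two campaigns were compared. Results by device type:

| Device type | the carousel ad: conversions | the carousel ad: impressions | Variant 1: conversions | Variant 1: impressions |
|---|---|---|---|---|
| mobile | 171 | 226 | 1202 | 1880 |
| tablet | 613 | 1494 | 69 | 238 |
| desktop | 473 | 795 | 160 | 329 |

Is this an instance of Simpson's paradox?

Mobile: the carousel ad 171/226 = 75.7%, Variant 1 1202/1880 = 63.9% → the carousel ad
Tablet: the carousel ad 613/1494 = 41.0%, Variant 1 69/238 = 29.0% → the carousel ad
Desktop: the carousel ad 473/795 = 59.5%, Variant 1 160/329 = 48.6% → the carousel ad
Overall: the carousel ad 1257/2515 = 50.0%, Variant 1 1431/2447 = 58.5% → Variant 1
The carousel ad wins each device group but Variant 1 wins overall — the comparison reverses. The carousel ad's impressions skew toward tablet, which has a lower base rate.

Yes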